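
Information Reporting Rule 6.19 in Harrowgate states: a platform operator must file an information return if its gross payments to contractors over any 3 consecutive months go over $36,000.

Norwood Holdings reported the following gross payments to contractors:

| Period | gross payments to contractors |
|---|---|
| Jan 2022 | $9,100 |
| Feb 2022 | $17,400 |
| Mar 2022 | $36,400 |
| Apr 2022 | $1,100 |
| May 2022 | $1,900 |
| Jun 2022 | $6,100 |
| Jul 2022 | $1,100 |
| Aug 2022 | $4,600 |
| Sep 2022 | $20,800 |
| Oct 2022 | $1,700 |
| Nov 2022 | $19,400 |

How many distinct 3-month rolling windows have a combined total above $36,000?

Jan 2022–Mar 2022: $9,100 + $17,400 + $36,400 = $62,900 (over)
Feb 2022–Apr 2022: $17,400 + $36,400 + $1,100 = $54,900 (over)
Mar 2022–May 2022: $36,400 + $1,100 + $1,900 = $39,400 (over)
Apr 2022–Jun 2022: $1,100 + $1,900 + $6,100 = $9,100 (under)
May 2022–Jul 2022: $1,900 + $6,100 + $1,100 = $9,100 (under)
Jun 2022–Aug 2022: $6,100 + $1,100 + $4,600 = $11,800 (under)
Jul 2022–Sep 2022: $1,100 + $4,600 + $20,800 = $26,500 (under)
Aug 2022–Oct 2022: $4,600 + $20,800 + $1,700 = $27,100 (under)
Sep 2022–Nov 2022: $20,800 + $1,700 + $19,400 = $41,900 (over)
4 windows exceed the threshold.

4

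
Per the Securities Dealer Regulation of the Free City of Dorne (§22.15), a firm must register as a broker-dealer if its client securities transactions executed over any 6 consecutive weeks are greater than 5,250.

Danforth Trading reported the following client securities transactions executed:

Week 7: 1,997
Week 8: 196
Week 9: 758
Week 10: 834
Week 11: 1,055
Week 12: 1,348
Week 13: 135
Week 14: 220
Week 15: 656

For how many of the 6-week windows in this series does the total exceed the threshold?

Week 7–Week 12: 1,997 + 196 + 758 + 834 + 1,055 + 1,348 = 6,188 (over)
Week 8–Week 13: 196 + 758 + 834 + 1,055 + 1,348 + 135 = 4,326 (under)
Week 9–Week 14: 758 + 834 + 1,055 + 1,348 + 135 + 220 = 4,350 (under)
Week 10–Week 15: 834 + 1,055 + 1,348 + 135 + 220 + 656 = 4,248 (under)
1 window exceeds the threshold.

1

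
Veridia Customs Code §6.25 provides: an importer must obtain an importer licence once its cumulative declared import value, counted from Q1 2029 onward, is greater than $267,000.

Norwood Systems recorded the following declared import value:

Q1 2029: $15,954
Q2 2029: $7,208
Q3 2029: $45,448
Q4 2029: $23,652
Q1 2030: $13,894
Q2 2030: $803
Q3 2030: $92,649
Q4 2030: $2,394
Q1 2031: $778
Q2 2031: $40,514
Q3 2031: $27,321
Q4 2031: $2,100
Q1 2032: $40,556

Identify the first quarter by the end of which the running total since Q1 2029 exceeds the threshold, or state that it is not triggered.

Through Q1 2029: $15,954
Through Q2 2029: $23,162
Through Q3 2029: $68,610
Through Q4 2029: $92,262
Through Q1 2030: $106,156
Through Q2 2030: $106,959
Through Q3 2030: $199,608
Through Q4 2030: $202,002
Through Q1 2031: $202,780
Through Q2 2031: $243,294
Through Q3 2031: $270,615 ← exceeds threshold

Q3 2031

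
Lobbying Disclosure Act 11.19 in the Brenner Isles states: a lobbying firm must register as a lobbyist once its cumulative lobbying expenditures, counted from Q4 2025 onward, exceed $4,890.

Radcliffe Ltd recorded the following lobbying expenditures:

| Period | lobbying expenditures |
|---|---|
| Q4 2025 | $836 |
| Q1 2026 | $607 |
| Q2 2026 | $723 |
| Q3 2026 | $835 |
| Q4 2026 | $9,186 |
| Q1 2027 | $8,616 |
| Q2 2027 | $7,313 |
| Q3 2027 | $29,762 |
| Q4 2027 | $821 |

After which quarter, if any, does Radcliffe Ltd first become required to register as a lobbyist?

Q4 2026

Through Q4 2025: $836
Through Q1 2026: $1,443
Through Q2 2026: $2,166
Through Q3 2026: $3,001
Through Q4 2026: $12,187 ← exceeds threshold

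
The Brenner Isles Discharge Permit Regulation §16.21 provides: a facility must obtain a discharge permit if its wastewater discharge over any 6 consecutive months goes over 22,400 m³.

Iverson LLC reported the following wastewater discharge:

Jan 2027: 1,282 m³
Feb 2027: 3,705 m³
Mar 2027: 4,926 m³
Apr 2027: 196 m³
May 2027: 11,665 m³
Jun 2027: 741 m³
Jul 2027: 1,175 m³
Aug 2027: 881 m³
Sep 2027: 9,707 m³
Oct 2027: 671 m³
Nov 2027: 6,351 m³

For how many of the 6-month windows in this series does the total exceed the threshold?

4

Jan 2027–Jun 2027: 1,282 m³ + 3,705 m³ + 4,926 m³ + 196 m³ + 11,665 m³ + 741 m³ = 22,515 m³ (over)
Feb 2027–Jul 2027: 3,705 m³ + 4,926 m³ + 196 m³ + 11,665 m³ + 741 m³ + 1,175 m³ = 22,408 m³ (over)
Mar 2027–Aug 2027: 4,926 m³ + 196 m³ + 11,665 m³ + 741 m³ + 1,175 m³ + 881 m³ = 19,584 m³ (under)
Apr 2027–Sep 2027: 196 m³ + 11,665 m³ + 741 m³ + 1,175 m³ + 881 m³ + 9,707 m³ = 24,365 m³ (over)
May 2027–Oct 2027: 11,665 m³ + 741 m³ + 1,175 m³ + 881 m³ + 9,707 m³ + 671 m³ = 24,840 m³ (over)
Jun 2027–Nov 2027: 741 m³ + 1,175 m³ + 881 m³ + 9,707 m³ + 671 m³ + 6,351 m³ = 19,526 m³ (under)
4 windows exceed the threshold.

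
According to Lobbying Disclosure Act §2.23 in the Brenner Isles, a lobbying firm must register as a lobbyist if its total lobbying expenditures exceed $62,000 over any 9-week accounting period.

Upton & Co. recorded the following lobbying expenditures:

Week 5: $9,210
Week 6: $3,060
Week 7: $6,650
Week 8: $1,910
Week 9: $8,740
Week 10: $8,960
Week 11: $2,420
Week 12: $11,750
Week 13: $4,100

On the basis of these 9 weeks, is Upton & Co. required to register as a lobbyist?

No

Total lobbying expenditures: $9,210 + $3,060 + $6,650 + $1,910 + $8,740 + $8,960 + $2,420 + $11,750 + $4,100 = $56,800.
$56,800 ≤ $62,000, so the threshold is not exceeded.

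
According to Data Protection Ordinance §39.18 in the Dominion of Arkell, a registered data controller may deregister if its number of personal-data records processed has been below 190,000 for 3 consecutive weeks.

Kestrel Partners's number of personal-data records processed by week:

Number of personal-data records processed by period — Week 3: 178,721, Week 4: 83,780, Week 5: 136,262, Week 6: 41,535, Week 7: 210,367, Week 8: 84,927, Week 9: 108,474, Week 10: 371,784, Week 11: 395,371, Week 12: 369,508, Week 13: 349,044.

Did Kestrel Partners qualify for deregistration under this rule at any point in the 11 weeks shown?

Yes

Weeks below 190,000: Week 3, Week 4, Week 5, Week 6, Week 8, Week 9.
Longest run of consecutive weeks below the threshold: 4.
4 ≥ 3, so Kestrel Partners became eligible.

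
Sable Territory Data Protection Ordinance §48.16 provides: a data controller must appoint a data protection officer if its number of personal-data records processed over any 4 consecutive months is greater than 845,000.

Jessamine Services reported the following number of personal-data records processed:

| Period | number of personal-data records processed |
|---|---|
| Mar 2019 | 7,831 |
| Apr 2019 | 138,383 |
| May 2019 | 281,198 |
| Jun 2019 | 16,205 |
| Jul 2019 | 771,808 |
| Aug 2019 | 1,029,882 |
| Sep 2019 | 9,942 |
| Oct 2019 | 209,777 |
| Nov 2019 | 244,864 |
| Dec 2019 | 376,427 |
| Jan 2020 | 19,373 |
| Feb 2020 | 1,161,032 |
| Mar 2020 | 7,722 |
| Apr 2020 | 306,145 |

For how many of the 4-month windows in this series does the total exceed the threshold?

Mar 2019–Jun 2019: 7,831 + 138,383 + 281,198 + 16,205 = 443,617 (under)
Apr 2019–Jul 2019: 138,383 + 281,198 + 16,205 + 771,808 = 1,207,594 (over)
May 2019–Aug 2019: 281,198 + 16,205 + 771,808 + 1,029,882 = 2,099,093 (over)
Jun 2019–Sep 2019: 16,205 + 771,808 + 1,029,882 + 9,942 = 1,827,837 (over)
Jul 2019–Oct 2019: 771,808 + 1,029,882 + 9,942 + 209,777 = 2,021,409 (over)
Aug 2019–Nov 2019: 1,029,882 + 9,942 + 209,777 + 244,864 = 1,494,465 (over)
Sep 2019–Dec 2019: 9,942 + 209,777 + 244,864 + 376,427 = 841,010 (under)
Oct 2019–Jan 2020: 209,777 + 244,864 + 376,427 + 19,373 = 850,441 (over)
Nov 2019–Feb 2020: 244,864 + 376,427 + 19,373 + 1,161,032 = 1,801,696 (over)
Dec 2019–Mar 2020: 376,427 + 19,373 + 1,161,032 + 7,722 = 1,564,554 (over)
Jan 2020–Apr 2020: 19,373 + 1,161,032 + 7,722 + 306,145 = 1,494,272 (over)
9 windows exceed the threshold.

9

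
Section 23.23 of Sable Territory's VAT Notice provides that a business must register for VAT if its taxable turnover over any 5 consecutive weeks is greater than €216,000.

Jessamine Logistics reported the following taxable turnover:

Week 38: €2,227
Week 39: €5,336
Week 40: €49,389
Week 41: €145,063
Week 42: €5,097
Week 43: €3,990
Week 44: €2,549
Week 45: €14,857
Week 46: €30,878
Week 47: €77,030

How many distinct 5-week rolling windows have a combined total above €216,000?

Week 38–Week 42: €2,227 + €5,336 + €49,389 + €145,063 + €5,097 = €207,112 (under)
Week 39–Week 43: €5,336 + €49,389 + €145,063 + €5,097 + €3,990 = €208,875 (under)
Week 40–Week 44: €49,389 + €145,063 + €5,097 + €3,990 + €2,549 = €206,088 (under)
Week 41–Week 45: €145,063 + €5,097 + €3,990 + €2,549 + €14,857 = €171,556 (under)
Week 42–Week 46: €5,097 + €3,990 + €2,549 + €14,857 + €30,878 = €57,371 (under)
Week 43–Week 47: €3,990 + €2,549 + €14,857 + €30,878 + €77,030 = €129,304 (under)
0 windows exceed the threshold.

0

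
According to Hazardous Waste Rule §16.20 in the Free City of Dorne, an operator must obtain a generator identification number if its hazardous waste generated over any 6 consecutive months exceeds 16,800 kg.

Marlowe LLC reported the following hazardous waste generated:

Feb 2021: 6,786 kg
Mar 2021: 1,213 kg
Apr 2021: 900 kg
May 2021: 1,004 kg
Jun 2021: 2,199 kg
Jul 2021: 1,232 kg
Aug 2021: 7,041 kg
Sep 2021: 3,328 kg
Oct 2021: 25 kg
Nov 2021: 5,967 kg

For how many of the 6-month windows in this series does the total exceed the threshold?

1

Feb 2021–Jul 2021: 6,786 kg + 1,213 kg + 900 kg + 1,004 kg + 2,199 kg + 1,232 kg = 13,334 kg (under)
Mar 2021–Aug 2021: 1,213 kg + 900 kg + 1,004 kg + 2,199 kg + 1,232 kg + 7,041 kg = 13,589 kg (under)
Apr 2021–Sep 2021: 900 kg + 1,004 kg + 2,199 kg + 1,232 kg + 7,041 kg + 3,328 kg = 15,704 kg (under)
May 2021–Oct 2021: 1,004 kg + 2,199 kg + 1,232 kg + 7,041 kg + 3,328 kg + 25 kg = 14,829 kg (under)
Jun 2021–Nov 2021: 2,199 kg + 1,232 kg + 7,041 kg + 3,328 kg + 25 kg + 5,967 kg = 19,792 kg (over)
1 window exceeds the threshold.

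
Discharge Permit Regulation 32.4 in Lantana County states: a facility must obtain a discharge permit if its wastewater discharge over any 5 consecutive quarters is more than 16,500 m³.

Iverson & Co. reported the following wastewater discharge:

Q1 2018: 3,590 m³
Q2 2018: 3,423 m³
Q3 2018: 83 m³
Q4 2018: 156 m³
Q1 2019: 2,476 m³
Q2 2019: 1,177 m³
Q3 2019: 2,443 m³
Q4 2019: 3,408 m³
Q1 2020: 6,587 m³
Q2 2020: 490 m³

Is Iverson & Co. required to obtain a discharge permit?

No

Q1 2018–Q1 2019: 3,590 m³ + 3,423 m³ + 83 m³ + 156 m³ + 2,476 m³ = 9,728 m³ (under)
Q2 2018–Q2 2019: 3,423 m³ + 83 m³ + 156 m³ + 2,476 m³ + 1,177 m³ = 7,315 m³ (under)
Q3 2018–Q3 2019: 83 m³ + 156 m³ + 2,476 m³ + 1,177 m³ + 2,443 m³ = 6,335 m³ (under)
Q4 2018–Q4 2019: 156 m³ + 2,476 m³ + 1,177 m³ + 2,443 m³ + 3,408 m³ = 9,660 m³ (under)
Q1 2019–Q1 2020: 2,476 m³ + 1,177 m³ + 2,443 m³ + 3,408 m³ + 6,587 m³ = 16,091 m³ (under)
Q2 2019–Q2 2020: 1,177 m³ + 2,443 m³ + 3,408 m³ + 6,587 m³ + 490 m³ = 14,105 m³ (under)
No window exceeds 16,500 m³.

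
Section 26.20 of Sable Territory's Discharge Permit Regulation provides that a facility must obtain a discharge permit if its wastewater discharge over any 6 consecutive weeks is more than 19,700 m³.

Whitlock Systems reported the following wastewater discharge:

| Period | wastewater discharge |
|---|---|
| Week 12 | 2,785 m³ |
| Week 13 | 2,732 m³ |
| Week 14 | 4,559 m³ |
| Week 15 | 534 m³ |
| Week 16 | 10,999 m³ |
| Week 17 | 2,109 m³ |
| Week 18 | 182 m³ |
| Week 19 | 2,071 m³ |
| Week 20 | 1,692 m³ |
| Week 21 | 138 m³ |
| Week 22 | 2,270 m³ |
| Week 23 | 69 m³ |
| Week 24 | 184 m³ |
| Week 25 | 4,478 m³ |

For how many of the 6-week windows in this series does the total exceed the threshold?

Week 12–Week 17: 2,785 m³ + 2,732 m³ + 4,559 m³ + 534 m³ + 10,999 m³ + 2,109 m³ = 23,718 m³ (over)
Week 13–Week 18: 2,732 m³ + 4,559 m³ + 534 m³ + 10,999 m³ + 2,109 m³ + 182 m³ = 21,115 m³ (over)
Week 14–Week 19: 4,559 m³ + 534 m³ + 10,999 m³ + 2,109 m³ + 182 m³ + 2,071 m³ = 20,454 m³ (over)
Week 15–Week 20: 534 m³ + 10,999 m³ + 2,109 m³ + 182 m³ + 2,071 m³ + 1,692 m³ = 17,587 m³ (under)
Week 16–Week 21: 10,999 m³ + 2,109 m³ + 182 m³ + 2,071 m³ + 1,692 m³ + 138 m³ = 17,191 m³ (under)
Week 17–Week 22: 2,109 m³ + 182 m³ + 2,071 m³ + 1,692 m³ + 138 m³ + 2,270 m³ = 8,462 m³ (under)
Week 18–Week 23: 182 m³ + 2,071 m³ + 1,692 m³ + 138 m³ + 2,270 m³ + 69 m³ = 6,422 m³ (under)
Week 19–Week 24: 2,071 m³ + 1,692 m³ + 138 m³ + 2,270 m³ + 69 m³ + 184 m³ = 6,424 m³ (under)
Week 20–Week 25: 1,692 m³ + 138 m³ + 2,270 m³ + 69 m³ + 184 m³ + 4,478 m³ = 8,831 m³ (under)
3 windows exceed the threshold.

3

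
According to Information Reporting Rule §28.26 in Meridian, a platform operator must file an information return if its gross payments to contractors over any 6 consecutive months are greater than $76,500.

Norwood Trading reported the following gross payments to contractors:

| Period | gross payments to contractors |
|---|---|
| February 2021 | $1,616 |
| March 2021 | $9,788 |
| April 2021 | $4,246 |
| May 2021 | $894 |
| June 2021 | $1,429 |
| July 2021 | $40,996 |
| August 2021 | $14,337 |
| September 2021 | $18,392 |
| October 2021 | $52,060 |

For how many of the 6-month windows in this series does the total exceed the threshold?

February 2021–July 2021: $1,616 + $9,788 + $4,246 + $894 + $1,429 + $40,996 = $58,969 (under)
March 2021–August 2021: $9,788 + $4,246 + $894 + $1,429 + $40,996 + $14,337 = $71,690 (under)
April 2021–September 2021: $4,246 + $894 + $1,429 + $40,996 + $14,337 + $18,392 = $80,294 (over)
May 2021–October 2021: $894 + $1,429 + $40,996 + $14,337 + $18,392 + $52,060 = $128,108 (over)
2 windows exceed the threshold.

2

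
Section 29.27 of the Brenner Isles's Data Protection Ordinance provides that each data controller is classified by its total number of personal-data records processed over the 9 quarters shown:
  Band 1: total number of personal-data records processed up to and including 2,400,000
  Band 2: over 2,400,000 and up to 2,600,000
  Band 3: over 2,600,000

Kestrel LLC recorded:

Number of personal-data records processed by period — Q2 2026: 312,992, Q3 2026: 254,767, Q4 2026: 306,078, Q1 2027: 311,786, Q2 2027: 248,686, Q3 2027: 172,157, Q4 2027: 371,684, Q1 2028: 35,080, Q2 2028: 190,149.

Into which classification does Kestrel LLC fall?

Total number of personal-data records processed: 312,992 + 254,767 + 306,078 + 311,786 + 248,686 + 172,157 + 371,684 + 35,080 + 190,149 = 2,203,379.
2,203,379 ≤ 2,400,000, so Band 1 applies.

Band 1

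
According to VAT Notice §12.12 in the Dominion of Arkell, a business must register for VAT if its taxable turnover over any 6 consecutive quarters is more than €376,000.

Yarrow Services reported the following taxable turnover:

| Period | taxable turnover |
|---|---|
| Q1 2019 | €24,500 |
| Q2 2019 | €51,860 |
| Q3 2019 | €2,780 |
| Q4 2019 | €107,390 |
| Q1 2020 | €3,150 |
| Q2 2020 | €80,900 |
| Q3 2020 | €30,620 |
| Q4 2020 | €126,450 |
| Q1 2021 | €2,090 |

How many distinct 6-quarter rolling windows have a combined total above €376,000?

0

Q1 2019–Q2 2020: €24,500 + €51,860 + €2,780 + €107,390 + €3,150 + €80,900 = €270,580 (under)
Q2 2019–Q3 2020: €51,860 + €2,780 + €107,390 + €3,150 + €80,900 + €30,620 = €276,700 (under)
Q3 2019–Q4 2020: €2,780 + €107,390 + €3,150 + €80,900 + €30,620 + €126,450 = €351,290 (under)
Q4 2019–Q1 2021: €107,390 + €3,150 + €80,900 + €30,620 + €126,450 + €2,090 = €350,600 (under)
0 windows exceed the threshold.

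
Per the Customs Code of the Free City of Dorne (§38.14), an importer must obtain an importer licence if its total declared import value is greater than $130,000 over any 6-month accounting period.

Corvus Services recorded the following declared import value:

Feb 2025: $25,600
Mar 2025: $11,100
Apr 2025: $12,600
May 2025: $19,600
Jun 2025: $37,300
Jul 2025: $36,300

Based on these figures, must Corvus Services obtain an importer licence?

Total declared import value: $25,600 + $11,100 + $12,600 + $19,600 + $37,300 + $36,300 = $142,500.
$142,500 > $130,000, so the threshold is exceeded.

Yes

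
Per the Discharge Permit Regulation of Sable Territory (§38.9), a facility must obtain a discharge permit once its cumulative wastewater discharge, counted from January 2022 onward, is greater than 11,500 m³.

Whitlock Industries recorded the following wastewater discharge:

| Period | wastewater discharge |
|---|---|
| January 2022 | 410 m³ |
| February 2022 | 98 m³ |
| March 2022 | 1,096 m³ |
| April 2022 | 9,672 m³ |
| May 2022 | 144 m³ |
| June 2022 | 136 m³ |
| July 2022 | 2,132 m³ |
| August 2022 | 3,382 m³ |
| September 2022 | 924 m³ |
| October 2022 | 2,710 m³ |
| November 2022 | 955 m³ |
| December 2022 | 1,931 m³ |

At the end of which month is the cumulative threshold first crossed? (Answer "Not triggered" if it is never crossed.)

Through January 2022: 410 m³
Through February 2022: 508 m³
Through March 2022: 1,604 m³
Through April 2022: 11,276 m³
Through May 2022: 11,420 m³
Through June 2022: 11,556 m³ ← exceeds threshold

June 2022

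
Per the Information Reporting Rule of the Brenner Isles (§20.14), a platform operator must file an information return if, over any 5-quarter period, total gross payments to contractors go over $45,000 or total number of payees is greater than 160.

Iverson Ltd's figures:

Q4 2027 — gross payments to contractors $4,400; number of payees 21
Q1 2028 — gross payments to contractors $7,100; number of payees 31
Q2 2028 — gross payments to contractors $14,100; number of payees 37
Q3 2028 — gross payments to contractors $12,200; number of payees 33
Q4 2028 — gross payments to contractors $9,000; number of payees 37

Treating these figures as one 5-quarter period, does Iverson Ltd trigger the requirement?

Total gross payments to contractors: $4,400 + $7,100 + $14,100 + $12,200 + $9,000 = $46,800 (> $45,000).
Total number of payees: 21 + 31 + 37 + 33 + 37 = 159 (≤ 160).
The test is 'or': at least one threshold is exceeded.

Yes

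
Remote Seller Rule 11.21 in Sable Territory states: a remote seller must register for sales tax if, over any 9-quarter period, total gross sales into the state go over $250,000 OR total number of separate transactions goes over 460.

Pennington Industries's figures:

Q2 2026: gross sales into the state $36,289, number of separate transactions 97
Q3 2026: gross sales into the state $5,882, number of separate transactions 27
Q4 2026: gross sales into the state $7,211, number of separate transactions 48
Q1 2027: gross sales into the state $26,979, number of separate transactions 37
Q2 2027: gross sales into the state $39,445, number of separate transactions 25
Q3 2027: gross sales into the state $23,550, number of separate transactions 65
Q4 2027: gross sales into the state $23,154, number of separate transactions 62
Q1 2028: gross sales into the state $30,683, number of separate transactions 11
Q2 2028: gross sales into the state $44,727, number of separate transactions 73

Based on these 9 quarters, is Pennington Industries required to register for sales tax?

Total gross sales into the state: $36,289 + $5,882 + $7,211 + $26,979 + $39,445 + $23,550 + $23,154 + $30,683 + $44,727 = $237,920 (≤ $250,000).
Total number of separate transactions: 97 + 27 + 48 + 37 + 25 + 65 + 62 + 11 + 73 = 445 (≤ 460).
The test is 'or': neither threshold is exceeded.

No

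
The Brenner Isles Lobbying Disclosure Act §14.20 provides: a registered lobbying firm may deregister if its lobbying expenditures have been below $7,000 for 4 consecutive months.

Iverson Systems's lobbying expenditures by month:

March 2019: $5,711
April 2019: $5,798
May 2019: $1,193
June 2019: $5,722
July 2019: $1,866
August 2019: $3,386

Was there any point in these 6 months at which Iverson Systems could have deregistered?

Yes

Months below $7,000: March 2019, April 2019, May 2019, June 2019, July 2019, August 2019.
Longest run of consecutive months below the threshold: 6.
6 ≥ 4, so Iverson Systems became eligible.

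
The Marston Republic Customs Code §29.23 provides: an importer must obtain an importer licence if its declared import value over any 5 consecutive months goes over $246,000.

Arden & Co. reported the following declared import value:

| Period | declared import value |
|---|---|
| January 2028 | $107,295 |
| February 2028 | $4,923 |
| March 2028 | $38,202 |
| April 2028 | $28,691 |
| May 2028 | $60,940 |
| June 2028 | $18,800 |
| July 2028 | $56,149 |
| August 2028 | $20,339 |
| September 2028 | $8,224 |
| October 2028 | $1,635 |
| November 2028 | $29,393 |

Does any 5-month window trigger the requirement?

January 2028–May 2028: $107,295 + $4,923 + $38,202 + $28,691 + $60,940 = $240,051 (under)
February 2028–June 2028: $4,923 + $38,202 + $28,691 + $60,940 + $18,800 = $151,556 (under)
March 2028–July 2028: $38,202 + $28,691 + $60,940 + $18,800 + $56,149 = $202,782 (under)
April 2028–August 2028: $28,691 + $60,940 + $18,800 + $56,149 + $20,339 = $184,919 (under)
May 2028–September 2028: $60,940 + $18,800 + $56,149 + $20,339 + $8,224 = $164,452 (under)
June 2028–October 2028: $18,800 + $56,149 + $20,339 + $8,224 + $1,635 = $105,147 (under)
July 2028–November 2028: $56,149 + $20,339 + $8,224 + $1,635 + $29,393 = $115,740 (under)
No window exceeds $246,000.

No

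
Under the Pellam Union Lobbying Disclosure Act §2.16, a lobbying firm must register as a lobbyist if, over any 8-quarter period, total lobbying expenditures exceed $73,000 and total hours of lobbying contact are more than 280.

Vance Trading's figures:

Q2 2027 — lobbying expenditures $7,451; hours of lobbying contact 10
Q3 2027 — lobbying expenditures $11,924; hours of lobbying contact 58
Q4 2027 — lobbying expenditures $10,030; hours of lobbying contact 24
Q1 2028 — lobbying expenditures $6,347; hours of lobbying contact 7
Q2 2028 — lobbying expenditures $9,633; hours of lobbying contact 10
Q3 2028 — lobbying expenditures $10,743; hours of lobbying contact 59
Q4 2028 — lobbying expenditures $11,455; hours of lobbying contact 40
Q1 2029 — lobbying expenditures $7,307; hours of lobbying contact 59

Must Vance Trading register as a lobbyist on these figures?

Total lobbying expenditures: $7,451 + $11,924 + $10,030 + $6,347 + $9,633 + $10,743 + $11,455 + $7,307 = $74,890 (> $73,000).
Total hours of lobbying contact: 10 + 58 + 24 + 7 + 10 + 59 + 40 + 59 = 267 (≤ 280).
The test is 'and': the rule requires both, and at least one is not exceeded.

No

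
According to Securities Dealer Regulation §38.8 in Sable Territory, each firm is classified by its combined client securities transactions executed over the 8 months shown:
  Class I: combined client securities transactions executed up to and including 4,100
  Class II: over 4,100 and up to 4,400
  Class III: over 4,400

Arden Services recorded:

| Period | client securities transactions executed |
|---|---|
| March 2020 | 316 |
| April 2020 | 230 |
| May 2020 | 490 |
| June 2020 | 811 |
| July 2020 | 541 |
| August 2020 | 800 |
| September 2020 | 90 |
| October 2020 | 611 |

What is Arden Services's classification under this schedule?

Combined client securities transactions executed: 316 + 230 + 490 + 811 + 541 + 800 + 90 + 611 = 3,889.
3,889 ≤ 4,100, so Class I applies.

Class I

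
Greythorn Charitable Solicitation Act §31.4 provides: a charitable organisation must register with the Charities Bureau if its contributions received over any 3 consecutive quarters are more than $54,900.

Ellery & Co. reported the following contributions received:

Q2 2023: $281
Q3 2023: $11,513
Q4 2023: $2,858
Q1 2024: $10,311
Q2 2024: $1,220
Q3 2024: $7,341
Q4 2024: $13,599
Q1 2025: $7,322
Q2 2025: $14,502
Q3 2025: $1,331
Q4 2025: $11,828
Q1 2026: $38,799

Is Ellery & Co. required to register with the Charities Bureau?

Q2 2023–Q4 2023: $281 + $11,513 + $2,858 = $14,652 (under)
Q3 2023–Q1 2024: $11,513 + $2,858 + $10,311 = $24,682 (under)
Q4 2023–Q2 2024: $2,858 + $10,311 + $1,220 = $14,389 (under)
Q1 2024–Q3 2024: $10,311 + $1,220 + $7,341 = $18,872 (under)
Q2 2024–Q4 2024: $1,220 + $7,341 + $13,599 = $22,160 (under)
Q3 2024–Q1 2025: $7,341 + $13,599 + $7,322 = $28,262 (under)
Q4 2024–Q2 2025: $13,599 + $7,322 + $14,502 = $35,423 (under)
Q1 2025–Q3 2025: $7,322 + $14,502 + $1,331 = $23,155 (under)
Q2 2025–Q4 2025: $14,502 + $1,331 + $11,828 = $27,661 (under)
Q3 2025–Q1 2026: $1,331 + $11,828 + $38,799 = $51,958 (under)
No window exceeds $54,900.

No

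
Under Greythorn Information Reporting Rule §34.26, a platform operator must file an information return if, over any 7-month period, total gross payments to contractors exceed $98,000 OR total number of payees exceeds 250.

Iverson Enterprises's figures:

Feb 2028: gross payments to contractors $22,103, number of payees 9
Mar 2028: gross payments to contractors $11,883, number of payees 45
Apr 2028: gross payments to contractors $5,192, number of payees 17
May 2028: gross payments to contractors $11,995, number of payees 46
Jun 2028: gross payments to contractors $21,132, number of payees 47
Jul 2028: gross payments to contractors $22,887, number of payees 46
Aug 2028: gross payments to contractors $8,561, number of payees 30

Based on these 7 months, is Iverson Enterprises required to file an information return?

Total gross payments to contractors: $22,103 + $11,883 + $5,192 + $11,995 + $21,132 + $22,887 + $8,561 = $103,753 (> $98,000).
Total number of payees: 9 + 45 + 17 + 46 + 47 + 46 + 30 = 240 (≤ 250).
The test is 'or': at least one threshold is exceeded.

Yes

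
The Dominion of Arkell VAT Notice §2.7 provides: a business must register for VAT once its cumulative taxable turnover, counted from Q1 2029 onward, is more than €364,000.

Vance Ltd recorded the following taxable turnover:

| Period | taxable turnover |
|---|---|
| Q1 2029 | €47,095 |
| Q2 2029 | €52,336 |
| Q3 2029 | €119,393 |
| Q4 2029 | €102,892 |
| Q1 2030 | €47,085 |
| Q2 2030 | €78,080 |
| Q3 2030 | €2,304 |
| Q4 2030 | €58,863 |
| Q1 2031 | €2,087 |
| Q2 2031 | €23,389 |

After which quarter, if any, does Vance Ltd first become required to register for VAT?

Q1 2030

Through Q1 2029: €47,095
Through Q2 2029: €99,431
Through Q3 2029: €218,824
Through Q4 2029: €321,716
Through Q1 2030: €368,801 ← exceeds threshold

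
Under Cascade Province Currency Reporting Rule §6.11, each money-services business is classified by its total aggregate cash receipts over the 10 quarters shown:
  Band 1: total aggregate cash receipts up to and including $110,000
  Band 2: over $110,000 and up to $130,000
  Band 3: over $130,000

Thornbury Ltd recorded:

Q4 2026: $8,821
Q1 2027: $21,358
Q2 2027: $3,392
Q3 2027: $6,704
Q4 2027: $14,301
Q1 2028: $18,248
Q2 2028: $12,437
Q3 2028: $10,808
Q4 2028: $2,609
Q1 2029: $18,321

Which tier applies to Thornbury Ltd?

Total aggregate cash receipts: $8,821 + $21,358 + $3,392 + $6,704 + $14,301 + $18,248 + $12,437 + $10,808 + $2,609 + $18,321 = $116,999.
$110,000 < $116,999 ≤ $130,000, so Band 2 applies.

Band 2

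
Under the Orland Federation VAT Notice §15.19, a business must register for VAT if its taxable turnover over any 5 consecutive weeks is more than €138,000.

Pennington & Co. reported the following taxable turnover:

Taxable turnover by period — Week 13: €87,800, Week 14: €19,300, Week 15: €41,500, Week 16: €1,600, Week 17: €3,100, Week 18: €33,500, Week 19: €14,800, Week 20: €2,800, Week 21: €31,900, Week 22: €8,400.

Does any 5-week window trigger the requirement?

Yes

Week 13–Week 17: €87,800 + €19,300 + €41,500 + €1,600 + €3,100 = €153,300 (over)
Week 14–Week 18: €19,300 + €41,500 + €1,600 + €3,100 + €33,500 = €99,000 (under)
Week 15–Week 19: €41,500 + €1,600 + €3,100 + €33,500 + €14,800 = €94,500 (under)
Week 16–Week 20: €1,600 + €3,100 + €33,500 + €14,800 + €2,800 = €55,800 (under)
Week 17–Week 21: €3,100 + €33,500 + €14,800 + €2,800 + €31,900 = €86,100 (under)
Week 18–Week 22: €33,500 + €14,800 + €2,800 + €31,900 + €8,400 = €91,400 (under)
At least one window exceeds €138,000.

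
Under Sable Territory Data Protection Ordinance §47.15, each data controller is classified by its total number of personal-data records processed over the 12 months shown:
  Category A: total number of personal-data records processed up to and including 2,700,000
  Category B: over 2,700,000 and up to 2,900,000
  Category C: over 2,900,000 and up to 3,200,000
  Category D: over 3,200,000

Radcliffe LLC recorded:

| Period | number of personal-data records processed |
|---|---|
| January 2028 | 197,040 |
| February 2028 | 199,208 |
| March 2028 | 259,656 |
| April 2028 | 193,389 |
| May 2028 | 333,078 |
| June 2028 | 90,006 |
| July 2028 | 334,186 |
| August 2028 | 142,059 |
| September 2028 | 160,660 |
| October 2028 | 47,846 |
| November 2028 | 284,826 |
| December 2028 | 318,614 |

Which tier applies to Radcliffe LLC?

Category A

Total number of personal-data records processed: 197,040 + 199,208 + 259,656 + 193,389 + 333,078 + 90,006 + 334,186 + 142,059 + 160,660 + 47,846 + 284,826 + 318,614 = 2,560,568.
2,560,568 ≤ 2,700,000, so Category A applies.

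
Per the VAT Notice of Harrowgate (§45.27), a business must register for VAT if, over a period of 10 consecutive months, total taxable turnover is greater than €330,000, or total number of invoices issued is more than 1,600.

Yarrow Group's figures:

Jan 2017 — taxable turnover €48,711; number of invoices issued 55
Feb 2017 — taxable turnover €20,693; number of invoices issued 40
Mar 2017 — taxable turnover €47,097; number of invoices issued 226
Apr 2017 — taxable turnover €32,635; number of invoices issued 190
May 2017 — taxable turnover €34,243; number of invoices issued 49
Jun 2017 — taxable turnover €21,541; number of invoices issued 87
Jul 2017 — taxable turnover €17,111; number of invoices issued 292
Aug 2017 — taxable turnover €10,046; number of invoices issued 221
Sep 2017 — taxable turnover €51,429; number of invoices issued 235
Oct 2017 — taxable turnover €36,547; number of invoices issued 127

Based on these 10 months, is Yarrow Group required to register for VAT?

Total taxable turnover: €48,711 + €20,693 + €47,097 + €32,635 + €34,243 + €21,541 + €17,111 + €10,046 + €51,429 + €36,547 = €320,053 (≤ €330,000).
Total number of invoices issued: 55 + 40 + 226 + 190 + 49 + 87 + 292 + 221 + 235 + 127 = 1,522 (≤ 1,600).
The test is 'or': neither threshold is exceeded.

No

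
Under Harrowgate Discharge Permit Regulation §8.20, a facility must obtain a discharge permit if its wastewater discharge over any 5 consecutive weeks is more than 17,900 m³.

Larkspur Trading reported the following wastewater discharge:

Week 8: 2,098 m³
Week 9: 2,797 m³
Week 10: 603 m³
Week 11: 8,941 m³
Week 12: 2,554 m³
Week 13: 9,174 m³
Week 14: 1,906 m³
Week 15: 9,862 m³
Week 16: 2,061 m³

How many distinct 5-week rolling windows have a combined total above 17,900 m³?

Week 8–Week 12: 2,098 m³ + 2,797 m³ + 603 m³ + 8,941 m³ + 2,554 m³ = 16,993 m³ (under)
Week 9–Week 13: 2,797 m³ + 603 m³ + 8,941 m³ + 2,554 m³ + 9,174 m³ = 24,069 m³ (over)
Week 10–Week 14: 603 m³ + 8,941 m³ + 2,554 m³ + 9,174 m³ + 1,906 m³ = 23,178 m³ (over)
Week 11–Week 15: 8,941 m³ + 2,554 m³ + 9,174 m³ + 1,906 m³ + 9,862 m³ = 32,437 m³ (over)
Week 12–Week 16: 2,554 m³ + 9,174 m³ + 1,906 m³ + 9,862 m³ + 2,061 m³ = 25,557 m³ (over)
4 windows exceed the threshold.

4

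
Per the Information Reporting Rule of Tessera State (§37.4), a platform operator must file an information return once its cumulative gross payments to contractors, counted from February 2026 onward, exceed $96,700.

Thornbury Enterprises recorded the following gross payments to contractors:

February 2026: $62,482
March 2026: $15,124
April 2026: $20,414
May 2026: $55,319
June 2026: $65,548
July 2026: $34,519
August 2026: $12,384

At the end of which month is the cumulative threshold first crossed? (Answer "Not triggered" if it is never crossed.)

April 2026

Through February 2026: $62,482
Through March 2026: $77,606
Through April 2026: $98,020 ← exceeds threshold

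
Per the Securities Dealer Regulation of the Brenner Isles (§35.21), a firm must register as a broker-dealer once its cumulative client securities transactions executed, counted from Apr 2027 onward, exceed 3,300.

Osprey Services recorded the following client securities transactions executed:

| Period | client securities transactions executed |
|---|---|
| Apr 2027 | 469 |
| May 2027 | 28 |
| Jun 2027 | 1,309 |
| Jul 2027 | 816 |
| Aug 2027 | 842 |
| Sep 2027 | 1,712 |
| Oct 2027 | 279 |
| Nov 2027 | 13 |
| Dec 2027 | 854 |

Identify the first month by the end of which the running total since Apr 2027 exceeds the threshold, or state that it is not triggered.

Aug 2027

Through Apr 2027: 469
Through May 2027: 497
Through Jun 2027: 1,806
Through Jul 2027: 2,622
Through Aug 2027: 3,464 ← exceeds threshold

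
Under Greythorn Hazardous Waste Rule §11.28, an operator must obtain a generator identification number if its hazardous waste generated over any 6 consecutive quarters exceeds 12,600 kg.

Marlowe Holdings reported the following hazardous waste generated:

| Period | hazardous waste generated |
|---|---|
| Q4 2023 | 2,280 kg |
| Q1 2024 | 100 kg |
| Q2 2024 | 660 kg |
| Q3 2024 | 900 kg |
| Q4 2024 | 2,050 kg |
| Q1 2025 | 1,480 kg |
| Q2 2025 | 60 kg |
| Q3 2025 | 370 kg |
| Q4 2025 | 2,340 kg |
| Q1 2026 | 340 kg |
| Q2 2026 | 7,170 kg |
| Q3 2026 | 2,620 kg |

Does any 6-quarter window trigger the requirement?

Yes

Q4 2023–Q1 2025: 2,280 kg + 100 kg + 660 kg + 900 kg + 2,050 kg + 1,480 kg = 7,470 kg (under)
Q1 2024–Q2 2025: 100 kg + 660 kg + 900 kg + 2,050 kg + 1,480 kg + 60 kg = 5,250 kg (under)
Q2 2024–Q3 2025: 660 kg + 900 kg + 2,050 kg + 1,480 kg + 60 kg + 370 kg = 5,520 kg (under)
Q3 2024–Q4 2025: 900 kg + 2,050 kg + 1,480 kg + 60 kg + 370 kg + 2,340 kg = 7,200 kg (under)
Q4 2024–Q1 2026: 2,050 kg + 1,480 kg + 60 kg + 370 kg + 2,340 kg + 340 kg = 6,640 kg (under)
Q1 2025–Q2 2026: 1,480 kg + 60 kg + 370 kg + 2,340 kg + 340 kg + 7,170 kg = 11,760 kg (under)
Q2 2025–Q3 2026: 60 kg + 370 kg + 2,340 kg + 340 kg + 7,170 kg + 2,620 kg = 12,900 kg (over)
At least one window exceeds 12,600 kg.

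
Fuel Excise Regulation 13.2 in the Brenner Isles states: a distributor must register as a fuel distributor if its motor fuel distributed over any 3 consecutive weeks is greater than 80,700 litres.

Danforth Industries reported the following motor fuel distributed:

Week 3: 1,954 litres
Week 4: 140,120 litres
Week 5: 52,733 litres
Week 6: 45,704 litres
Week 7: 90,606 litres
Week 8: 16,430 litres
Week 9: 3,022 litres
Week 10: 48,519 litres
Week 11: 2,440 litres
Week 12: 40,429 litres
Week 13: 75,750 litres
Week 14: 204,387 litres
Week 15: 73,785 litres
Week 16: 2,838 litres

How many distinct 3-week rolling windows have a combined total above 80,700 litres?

Week 3–Week 5: 1,954 litres + 140,120 litres + 52,733 litres = 194,807 litres (over)
Week 4–Week 6: 140,120 litres + 52,733 litres + 45,704 litres = 238,557 litres (over)
Week 5–Week 7: 52,733 litres + 45,704 litres + 90,606 litres = 189,043 litres (over)
Week 6–Week 8: 45,704 litres + 90,606 litres + 16,430 litres = 152,740 litres (over)
Week 7–Week 9: 90,606 litres + 16,430 litres + 3,022 litres = 110,058 litres (over)
Week 8–Week 10: 16,430 litres + 3,022 litres + 48,519 litres = 67,971 litres (under)
Week 9–Week 11: 3,022 litres + 48,519 litres + 2,440 litres = 53,981 litres (under)
Week 10–Week 12: 48,519 litres + 2,440 litres + 40,429 litres = 91,388 litres (over)
Week 11–Week 13: 2,440 litres + 40,429 litres + 75,750 litres = 118,619 litres (over)
Week 12–Week 14: 40,429 litres + 75,750 litres + 204,387 litres = 320,566 litres (over)
Week 13–Week 15: 75,750 litres + 204,387 litres + 73,785 litres = 353,922 litres (over)
Week 14–Week 16: 204,387 litres + 73,785 litres + 2,838 litres = 281,010 litres (over)
10 windows exceed the threshold.

10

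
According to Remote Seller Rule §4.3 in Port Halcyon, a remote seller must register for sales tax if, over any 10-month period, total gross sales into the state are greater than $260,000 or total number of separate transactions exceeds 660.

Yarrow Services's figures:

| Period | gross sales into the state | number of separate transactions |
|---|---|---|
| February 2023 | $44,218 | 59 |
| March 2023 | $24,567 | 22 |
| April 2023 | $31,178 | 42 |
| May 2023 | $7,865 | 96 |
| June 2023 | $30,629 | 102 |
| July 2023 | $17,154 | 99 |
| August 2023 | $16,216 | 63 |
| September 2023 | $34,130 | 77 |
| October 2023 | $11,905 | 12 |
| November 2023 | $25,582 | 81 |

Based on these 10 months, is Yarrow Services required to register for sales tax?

No

Total gross sales into the state: $44,218 + $24,567 + $31,178 + $7,865 + $30,629 + $17,154 + $16,216 + $34,130 + $11,905 + $25,582 = $243,444 (≤ $260,000).
Total number of separate transactions: 59 + 22 + 42 + 96 + 102 + 99 + 63 + 77 + 12 + 81 = 653 (≤ 660).
The test is 'or': neither threshold is exceeded.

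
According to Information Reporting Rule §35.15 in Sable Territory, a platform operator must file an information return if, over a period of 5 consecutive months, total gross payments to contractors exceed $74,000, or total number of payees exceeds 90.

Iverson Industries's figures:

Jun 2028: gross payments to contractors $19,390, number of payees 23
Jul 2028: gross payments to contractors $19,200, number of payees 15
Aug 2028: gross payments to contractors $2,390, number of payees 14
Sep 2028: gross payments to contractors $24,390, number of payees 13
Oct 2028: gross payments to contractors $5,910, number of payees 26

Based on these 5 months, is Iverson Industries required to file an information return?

Yes

Total gross payments to contractors: $19,390 + $19,200 + $2,390 + $24,390 + $5,910 = $71,280 (≤ $74,000).
Total number of payees: 23 + 15 + 14 + 13 + 26 = 91 (> 90).
The test is 'or': at least one threshold is exceeded.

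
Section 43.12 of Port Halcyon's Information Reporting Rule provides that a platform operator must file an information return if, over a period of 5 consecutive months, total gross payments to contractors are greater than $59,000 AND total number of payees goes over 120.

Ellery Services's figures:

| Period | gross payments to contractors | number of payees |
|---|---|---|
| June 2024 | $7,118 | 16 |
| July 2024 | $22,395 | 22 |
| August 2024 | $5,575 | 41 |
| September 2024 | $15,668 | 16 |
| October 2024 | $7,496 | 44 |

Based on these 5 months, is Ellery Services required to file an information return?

No

Total gross payments to contractors: $7,118 + $22,395 + $5,575 + $15,668 + $7,496 = $58,252 (≤ $59,000).
Total number of payees: 16 + 22 + 41 + 16 + 44 = 139 (> 120).
The test is 'and': the rule requires both, and at least one is not exceeded.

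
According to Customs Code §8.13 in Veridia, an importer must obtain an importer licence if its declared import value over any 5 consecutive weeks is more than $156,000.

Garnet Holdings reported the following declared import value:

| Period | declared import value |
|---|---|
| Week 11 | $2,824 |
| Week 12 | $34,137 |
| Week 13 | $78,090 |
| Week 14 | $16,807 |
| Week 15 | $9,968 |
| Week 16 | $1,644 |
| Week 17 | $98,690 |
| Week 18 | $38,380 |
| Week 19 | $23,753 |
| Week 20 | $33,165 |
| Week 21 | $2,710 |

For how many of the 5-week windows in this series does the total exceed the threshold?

5

Week 11–Week 15: $2,824 + $34,137 + $78,090 + $16,807 + $9,968 = $141,826 (under)
Week 12–Week 16: $34,137 + $78,090 + $16,807 + $9,968 + $1,644 = $140,646 (under)
Week 13–Week 17: $78,090 + $16,807 + $9,968 + $1,644 + $98,690 = $205,199 (over)
Week 14–Week 18: $16,807 + $9,968 + $1,644 + $98,690 + $38,380 = $165,489 (over)
Week 15–Week 19: $9,968 + $1,644 + $98,690 + $38,380 + $23,753 = $172,435 (over)
Week 16–Week 20: $1,644 + $98,690 + $38,380 + $23,753 + $33,165 = $195,632 (over)
Week 17–Week 21: $98,690 + $38,380 + $23,753 + $33,165 + $2,710 = $196,698 (over)
5 windows exceed the threshold.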